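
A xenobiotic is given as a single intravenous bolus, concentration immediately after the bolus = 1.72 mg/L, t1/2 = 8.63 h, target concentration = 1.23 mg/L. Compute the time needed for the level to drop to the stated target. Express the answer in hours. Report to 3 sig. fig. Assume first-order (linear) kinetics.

k = ln2 / t½ = 0.693147 / 8.63 = 0.08032 h⁻¹
t = ln(C₀ / C) / k = ln(1.720 / 1.23) / 0.08032
  = ln(1.398) / 0.08032 = 0.3350 / 0.08032 = 4.171 h

4.17 h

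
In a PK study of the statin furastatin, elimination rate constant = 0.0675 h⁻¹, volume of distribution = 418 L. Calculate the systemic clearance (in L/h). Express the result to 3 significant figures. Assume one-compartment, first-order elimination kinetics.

28.2 L/h

CL = k × Vd = 0.0675 × 418 = 28.22 L/h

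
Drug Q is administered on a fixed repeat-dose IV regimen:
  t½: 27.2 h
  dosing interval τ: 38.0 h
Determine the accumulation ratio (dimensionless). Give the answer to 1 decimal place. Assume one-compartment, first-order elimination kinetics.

k = ln2 / t½ = 0.693147 / 27.2 = 0.02548 h⁻¹
e^(−kτ) = e^(−0.02548 × 38.0) = 0.3798
Accumulation ratio R = 1 / (1 − e^(−kτ)) = 1 / (1 − 0.3798) = 1.612

1.6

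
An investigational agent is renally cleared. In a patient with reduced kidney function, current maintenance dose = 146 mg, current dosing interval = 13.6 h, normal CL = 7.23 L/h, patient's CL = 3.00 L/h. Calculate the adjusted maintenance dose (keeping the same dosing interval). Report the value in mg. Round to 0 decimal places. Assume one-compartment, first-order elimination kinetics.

61 mg

To keep the same average steady-state level, dosing rate must scale with clearance.
CL ratio = 3.00 / 7.23 = 0.4149
New dose (same interval) = 146 × 0.4149 = 60.58 mg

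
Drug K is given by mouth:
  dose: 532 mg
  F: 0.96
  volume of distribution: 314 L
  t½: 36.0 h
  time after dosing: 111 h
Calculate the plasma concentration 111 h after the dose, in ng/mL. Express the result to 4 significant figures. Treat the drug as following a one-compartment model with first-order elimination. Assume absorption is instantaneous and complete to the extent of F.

Amount reaching circulation = F × Dose = 0.96 × 532.0 = 510.7 mg
C₀ = F·Dose / Vd = 510.7 / 314 = 1.626 mg/L
k = ln2 / t½ = 0.693147 / 36.0 = 0.01925 h⁻¹
C = C₀ · e^(−k·t) = 1.626 × e^(−0.01925 × 111)
  = 1.626 × 0.1180 = 0.1919 mg/L
Convert: 0.1919 mg/L × 1000 = 191.9 ng/mL

191.9 ng/mL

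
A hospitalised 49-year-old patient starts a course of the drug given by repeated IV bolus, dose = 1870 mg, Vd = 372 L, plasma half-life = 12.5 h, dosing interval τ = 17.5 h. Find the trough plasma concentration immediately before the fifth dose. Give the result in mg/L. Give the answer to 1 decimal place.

C₀ per dose = Dose / Vd = 1870 / 372 = 5.027 mg/L
k = ln2 / t½ = 0.693147 / 12.5 = 0.05545 h⁻¹
Fraction remaining after one interval: r = e^(−kτ) = e^(−0.05545 × 17.5) = 0.3789
Before dose 5, 4 doses have been given (aged 1τ, 2τ, 3τ, 4τ).
C_trough = C₀ × (r + r² + … + r^4) = C₀ × r(1−r^4)/(1−r)
        = 5.027 × 0.3789 × (1 − 0.02061) / (1 − 0.3789) = 3.003 mg/L

3.0 mg/L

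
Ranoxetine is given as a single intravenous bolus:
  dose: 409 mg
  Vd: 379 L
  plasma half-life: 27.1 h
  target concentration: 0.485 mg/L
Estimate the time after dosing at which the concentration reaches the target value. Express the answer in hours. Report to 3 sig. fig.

C₀ = Dose / Vd = 409.0 / 379 = 1.079 mg/L
k = ln2 / t½ = 0.693147 / 27.1 = 0.02558 h⁻¹
t = ln(C₀ / C) / k = ln(1.079 / 0.485) / 0.02558
  = ln(2.225) / 0.02558 = 0.7998 / 0.02558 = 31.27 h

31.3 h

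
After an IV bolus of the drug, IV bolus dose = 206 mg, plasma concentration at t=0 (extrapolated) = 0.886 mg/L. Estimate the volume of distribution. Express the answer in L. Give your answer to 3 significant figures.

233 L

Vd = Dose / C₀ = 206.0 / 0.886 = 232.5 L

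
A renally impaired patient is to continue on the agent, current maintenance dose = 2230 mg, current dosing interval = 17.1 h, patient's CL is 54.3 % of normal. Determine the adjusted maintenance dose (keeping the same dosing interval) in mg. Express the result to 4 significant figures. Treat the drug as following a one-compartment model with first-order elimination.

To keep the same average steady-state level, dosing rate must scale with clearance.
CL ratio = 54.3 / 100 = 0.5430
New dose (same interval) = 2230 × 0.5430 = 1211 mg

1211 mg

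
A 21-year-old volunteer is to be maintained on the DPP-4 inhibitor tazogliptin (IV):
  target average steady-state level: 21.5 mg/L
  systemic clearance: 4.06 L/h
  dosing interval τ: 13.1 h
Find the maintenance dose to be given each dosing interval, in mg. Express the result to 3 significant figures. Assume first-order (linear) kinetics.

At steady state, Dose/τ = Css × CL.
Dose = Css × CL × τ = 21.5 × 4.060 × 13.1 = 1143 mg

1140 mg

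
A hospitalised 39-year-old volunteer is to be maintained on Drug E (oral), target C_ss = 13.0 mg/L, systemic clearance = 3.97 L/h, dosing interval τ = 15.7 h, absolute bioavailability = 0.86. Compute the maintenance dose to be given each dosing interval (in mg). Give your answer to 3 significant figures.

942 mg

At steady state, F × (Dose/τ) = Css × CL.
Dose = Css × CL × τ / F = 13.0 × 3.970 × 15.7 / 0.86 = 942.2 mg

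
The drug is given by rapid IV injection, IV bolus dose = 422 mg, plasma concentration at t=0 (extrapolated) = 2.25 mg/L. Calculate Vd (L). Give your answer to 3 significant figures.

Vd = Dose / C₀ = 422.0 / 2.25 = 187.6 L

188 L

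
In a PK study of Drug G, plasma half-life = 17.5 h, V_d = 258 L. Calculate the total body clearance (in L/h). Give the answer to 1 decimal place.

k = ln2 / t½ = 0.693147 / 17.5 = 0.03961 h⁻¹
CL = k × Vd = 0.03961 × 258 = 10.22 L/h

10.2 L/h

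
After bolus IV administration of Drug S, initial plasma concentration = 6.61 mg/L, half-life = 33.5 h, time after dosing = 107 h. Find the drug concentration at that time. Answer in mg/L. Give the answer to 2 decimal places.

k = ln2 / t½ = 0.693147 / 33.5 = 0.02069 h⁻¹
C = C₀ · e^(−k·t) = 6.610 × e^(−0.02069 × 107)
  = 6.610 × 0.1093 = 0.7225 mg/L

0.72 mg/L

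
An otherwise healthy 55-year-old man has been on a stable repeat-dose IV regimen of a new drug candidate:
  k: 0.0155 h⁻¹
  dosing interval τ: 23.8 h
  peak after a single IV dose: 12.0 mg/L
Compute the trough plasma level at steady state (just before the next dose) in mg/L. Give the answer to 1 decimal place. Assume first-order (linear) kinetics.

e^(−kτ) = e^(−0.01550 × 23.8) = 0.6915
Accumulation ratio R = 1 / (1 − e^(−kτ)) = 1 / (1 − 0.6915) = 3.241
Steady-state trough = C₀ × R × e^(−kτ) = 12.0 × 3.241 × 0.6915 = 26.89 mg/L

26.9 mg/L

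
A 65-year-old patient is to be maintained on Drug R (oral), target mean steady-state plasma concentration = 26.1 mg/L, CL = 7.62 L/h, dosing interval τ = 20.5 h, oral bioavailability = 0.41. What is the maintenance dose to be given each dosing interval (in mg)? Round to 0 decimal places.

9944 mg

At steady state, F × (Dose/τ) = Css × CL.
Dose = Css × CL × τ / F = 26.1 × 7.620 × 20.5 / 0.41 = 9944 mg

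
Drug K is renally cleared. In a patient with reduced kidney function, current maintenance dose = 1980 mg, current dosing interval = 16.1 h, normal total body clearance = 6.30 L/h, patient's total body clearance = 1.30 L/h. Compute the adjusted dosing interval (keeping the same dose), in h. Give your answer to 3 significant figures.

78.0 h

To keep the same average steady-state level, dosing rate must scale with clearance.
CL ratio = 1.30 / 6.30 = 0.2063
New interval (same dose) = 16.1 / 0.2063 = 78.04 h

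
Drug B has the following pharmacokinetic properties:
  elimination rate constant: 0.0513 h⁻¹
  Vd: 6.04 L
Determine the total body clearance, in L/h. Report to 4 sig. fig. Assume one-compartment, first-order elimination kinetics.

CL = k × Vd = 0.0513 × 6.04 = 0.3099 L/h

0.3099 L/h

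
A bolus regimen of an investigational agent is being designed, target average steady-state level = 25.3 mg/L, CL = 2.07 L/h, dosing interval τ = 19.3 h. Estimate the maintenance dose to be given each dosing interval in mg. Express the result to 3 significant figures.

1010 mg

At steady state, Dose/τ = Css × CL.
Dose = Css × CL × τ = 25.3 × 2.070 × 19.3 = 1011 mg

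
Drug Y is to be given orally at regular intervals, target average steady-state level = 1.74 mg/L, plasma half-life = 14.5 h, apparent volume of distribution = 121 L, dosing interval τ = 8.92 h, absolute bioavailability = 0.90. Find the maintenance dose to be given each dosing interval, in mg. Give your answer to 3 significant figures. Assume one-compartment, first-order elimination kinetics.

k = ln2 / t½ = 0.693147 / 14.5 = 0.04780 h⁻¹
CL = k × Vd = 0.04780 × 121 = 5.784 L/h
At steady state, F × (Dose/τ) = Css × CL.
Dose = Css × CL × τ / F = 1.74 × 5.784 × 8.92 / 0.90 = 99.75 mg

99.8 mg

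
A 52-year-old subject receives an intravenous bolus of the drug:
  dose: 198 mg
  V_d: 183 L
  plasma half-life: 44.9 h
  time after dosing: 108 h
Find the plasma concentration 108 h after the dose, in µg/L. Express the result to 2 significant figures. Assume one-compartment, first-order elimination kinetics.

200 µg/L

C₀ = Dose / Vd = 198.0 / 183 = 1.082 mg/L
k = ln2 / t½ = 0.693147 / 44.9 = 0.01544 h⁻¹
C = C₀ · e^(−k·t) = 1.082 × e^(−0.01544 × 108)
  = 1.082 × 0.1887 = 0.2042 mg/L
Convert: 0.2042 mg/L × 1000 = 204.2 µg/L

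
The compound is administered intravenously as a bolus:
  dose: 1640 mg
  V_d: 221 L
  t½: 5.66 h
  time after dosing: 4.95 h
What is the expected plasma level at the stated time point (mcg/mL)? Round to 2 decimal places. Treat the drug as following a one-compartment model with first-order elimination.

4.05 mcg/mL

C₀ = Dose / Vd = 1640 / 221 = 7.421 mg/L
k = ln2 / t½ = 0.693147 / 5.66 = 0.1225 h⁻¹
C = C₀ · e^(−k·t) = 7.421 × e^(−0.1225 × 4.95)
  = 7.421 × 0.5453 = 4.047 mg/L
(4.047 mg/L = 4.047 mcg/mL)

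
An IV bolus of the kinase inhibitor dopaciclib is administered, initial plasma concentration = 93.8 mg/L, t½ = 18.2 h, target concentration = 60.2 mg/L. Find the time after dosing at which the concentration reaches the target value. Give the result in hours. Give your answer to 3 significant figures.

11.6 h

k = ln2 / t½ = 0.693147 / 18.2 = 0.03809 h⁻¹
t = ln(C₀ / C) / k = ln(93.80 / 60.2) / 0.03809
  = ln(1.558) / 0.03809 = 0.4434 / 0.03809 = 11.64 h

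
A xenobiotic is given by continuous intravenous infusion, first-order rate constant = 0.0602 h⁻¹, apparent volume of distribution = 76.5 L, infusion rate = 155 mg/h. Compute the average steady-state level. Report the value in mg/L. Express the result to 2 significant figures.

34 mg/L

CL = k × Vd = 0.06020 × 76.5 = 4.605 L/h
At steady state Css = R₀ / CL = 155 / 4.605 = 33.66 mg/L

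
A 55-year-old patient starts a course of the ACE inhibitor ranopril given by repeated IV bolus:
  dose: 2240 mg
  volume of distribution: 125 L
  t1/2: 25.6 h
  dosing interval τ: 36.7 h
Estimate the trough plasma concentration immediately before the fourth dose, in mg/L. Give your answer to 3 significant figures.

C₀ per dose = Dose / Vd = 2240 / 125 = 17.92 mg/L
k = ln2 / t½ = 0.693147 / 25.6 = 0.02708 h⁻¹
Fraction remaining after one interval: r = e^(−kτ) = e^(−0.02708 × 36.7) = 0.3702
Before dose 4, 3 doses have been given (aged 1τ, 2τ, 3τ).
C_trough = C₀ × (r + r² + … + r^3) = C₀ × r(1−r^3)/(1−r)
        = 17.92 × 0.3702 × (1 − 0.05074) / (1 − 0.3702) = 9.999 mg/L

10.0 mg/L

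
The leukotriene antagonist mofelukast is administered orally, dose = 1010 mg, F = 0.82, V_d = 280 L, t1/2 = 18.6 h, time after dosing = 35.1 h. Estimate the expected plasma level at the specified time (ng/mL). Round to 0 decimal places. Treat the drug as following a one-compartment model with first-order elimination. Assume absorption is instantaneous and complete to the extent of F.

Amount reaching circulation = F × Dose = 0.82 × 1010 = 828.2 mg
C₀ = F·Dose / Vd = 828.2 / 280 = 2.958 mg/L
k = ln2 / t½ = 0.693147 / 18.6 = 0.03727 h⁻¹
C = C₀ · e^(−k·t) = 2.958 × e^(−0.03727 × 35.1)
  = 2.958 × 0.2703 = 0.7995 mg/L
Convert: 0.7995 mg/L × 1000 = 799.5 ng/mL

800 ng/mL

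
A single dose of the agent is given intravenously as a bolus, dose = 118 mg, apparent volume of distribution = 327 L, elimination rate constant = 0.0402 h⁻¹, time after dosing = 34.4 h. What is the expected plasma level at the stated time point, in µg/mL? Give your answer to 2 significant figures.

C₀ = Dose / Vd = 118.0 / 327 = 0.3609 mg/L
C = C₀ · e^(−k·t) = 0.3609 × e^(−0.04020 × 34.4)
  = 0.3609 × 0.2509 = 0.09055 mg/L
(0.09055 mg/L = 0.09055 µg/mL)

0.091 µg/mL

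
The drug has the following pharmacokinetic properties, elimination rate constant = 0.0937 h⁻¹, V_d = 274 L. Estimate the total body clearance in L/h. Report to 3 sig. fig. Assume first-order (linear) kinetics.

CL = k × Vd = 0.0937 × 274 = 25.67 L/h

25.7 L/h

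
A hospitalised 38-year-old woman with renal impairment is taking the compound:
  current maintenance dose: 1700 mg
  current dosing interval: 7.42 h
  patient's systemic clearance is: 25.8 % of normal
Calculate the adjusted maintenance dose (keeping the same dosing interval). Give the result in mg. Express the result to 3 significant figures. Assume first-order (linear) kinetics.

439 mg

To keep the same average steady-state level, dosing rate must scale with clearance.
CL ratio = 25.8 / 100 = 0.2580
New dose (same interval) = 1700 × 0.2580 = 438.6 mg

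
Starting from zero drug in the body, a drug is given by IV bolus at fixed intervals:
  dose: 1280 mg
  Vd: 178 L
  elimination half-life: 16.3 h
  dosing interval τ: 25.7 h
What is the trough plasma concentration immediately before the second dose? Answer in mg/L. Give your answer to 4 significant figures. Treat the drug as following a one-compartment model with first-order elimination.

2.411 mg/L

C₀ per dose = Dose / Vd = 1280 / 178 = 7.191 mg/L
k = ln2 / t½ = 0.693147 / 16.3 = 0.04252 h⁻¹
Fraction remaining after one interval: r = e^(−kτ) = e^(−0.04252 × 25.7) = 0.3353
Before dose 2, 1 dose has been given (aged 1τ).
C_trough = C₀ × r = 7.191 × 0.3353 = 2.411 mg/L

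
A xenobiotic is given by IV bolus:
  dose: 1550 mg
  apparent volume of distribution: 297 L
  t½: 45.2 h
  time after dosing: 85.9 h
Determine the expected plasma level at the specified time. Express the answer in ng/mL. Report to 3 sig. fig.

1400 ng/mL

C₀ = Dose / Vd = 1550 / 297 = 5.219 mg/L
k = ln2 / t½ = 0.693147 / 45.2 = 0.01534 h⁻¹
C = C₀ · e^(−k·t) = 5.219 × e^(−0.01534 × 85.9)
  = 5.219 × 0.2677 = 1.397 mg/L
Convert: 1.397 mg/L × 1000 = 1397 ng/mL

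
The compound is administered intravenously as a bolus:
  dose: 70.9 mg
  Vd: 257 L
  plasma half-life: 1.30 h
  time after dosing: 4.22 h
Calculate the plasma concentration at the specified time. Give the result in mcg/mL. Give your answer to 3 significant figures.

C₀ = Dose / Vd = 70.90 / 257 = 0.2759 mg/L
k = ln2 / t½ = 0.693147 / 1.30 = 0.5332 h⁻¹
C = C₀ · e^(−k·t) = 0.2759 × e^(−0.5332 × 4.22)
  = 0.2759 × 0.1054 = 0.02908 mg/L
(0.02908 mg/L = 0.02908 mcg/mL)

0.0291 mcg/mL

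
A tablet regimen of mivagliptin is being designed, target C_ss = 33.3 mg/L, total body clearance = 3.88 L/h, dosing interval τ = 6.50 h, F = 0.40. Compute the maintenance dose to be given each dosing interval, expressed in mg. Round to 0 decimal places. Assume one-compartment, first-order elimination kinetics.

At steady state, F × (Dose/τ) = Css × CL.
Dose = Css × CL × τ / F = 33.3 × 3.880 × 6.50 / 0.40 = 2100 mg

2100 mg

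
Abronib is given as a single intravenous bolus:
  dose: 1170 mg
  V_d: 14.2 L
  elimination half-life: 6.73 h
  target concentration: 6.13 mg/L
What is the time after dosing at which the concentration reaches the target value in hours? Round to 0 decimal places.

C₀ = Dose / Vd = 1170 / 14.2 = 82.39 mg/L
k = ln2 / t½ = 0.693147 / 6.73 = 0.1030 h⁻¹
t = ln(C₀ / C) / k = ln(82.39 / 6.13) / 0.1030
  = ln(13.44) / 0.1030 = 2.598 / 0.1030 = 25.22 h

25 h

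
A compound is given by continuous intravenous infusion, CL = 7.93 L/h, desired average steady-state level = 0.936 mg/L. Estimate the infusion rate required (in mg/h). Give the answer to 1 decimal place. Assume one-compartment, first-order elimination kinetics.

At steady state, infusion rate R₀ = Css × CL = 0.936 × 7.930 = 7.422 mg/h

7.4 mg/h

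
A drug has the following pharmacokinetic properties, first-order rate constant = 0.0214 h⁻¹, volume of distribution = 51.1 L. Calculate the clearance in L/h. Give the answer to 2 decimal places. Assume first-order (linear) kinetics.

CL = k × Vd = 0.0214 × 51.1 = 1.094 L/h

1.09 L/h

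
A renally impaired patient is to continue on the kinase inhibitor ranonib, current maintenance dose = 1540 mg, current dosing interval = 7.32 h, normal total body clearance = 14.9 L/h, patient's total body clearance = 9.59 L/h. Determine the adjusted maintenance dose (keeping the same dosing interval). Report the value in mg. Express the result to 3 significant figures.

To keep the same average steady-state level, dosing rate must scale with clearance.
CL ratio = 9.59 / 14.9 = 0.6436
New dose (same interval) = 1540 × 0.6436 = 991.1 mg

991 mg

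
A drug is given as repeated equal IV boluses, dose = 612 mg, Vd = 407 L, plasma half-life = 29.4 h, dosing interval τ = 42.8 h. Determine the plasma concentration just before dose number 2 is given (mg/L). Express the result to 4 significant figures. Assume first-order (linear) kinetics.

0.5482 mg/L

C₀ per dose = Dose / Vd = 612 / 407 = 1.504 mg/L
k = ln2 / t½ = 0.693147 / 29.4 = 0.02358 h⁻¹
Fraction remaining after one interval: r = e^(−kτ) = e^(−0.02358 × 42.8) = 0.3645
Before dose 2, 1 dose has been given (aged 1τ).
C_trough = C₀ × r = 1.504 × 0.3645 = 0.5482 mg/L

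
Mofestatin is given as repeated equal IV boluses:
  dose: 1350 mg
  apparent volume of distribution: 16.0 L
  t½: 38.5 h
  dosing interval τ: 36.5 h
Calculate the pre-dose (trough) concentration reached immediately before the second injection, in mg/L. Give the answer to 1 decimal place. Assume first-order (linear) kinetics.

C₀ per dose = Dose / Vd = 1350 / 16.0 = 84.38 mg/L
k = ln2 / t½ = 0.693147 / 38.5 = 0.01800 h⁻¹
Fraction remaining after one interval: r = e^(−kτ) = e^(−0.01800 × 36.5) = 0.5184
Before dose 2, 1 dose has been given (aged 1τ).
C_trough = C₀ × r = 84.38 × 0.5184 = 43.74 mg/L

43.7 mg/L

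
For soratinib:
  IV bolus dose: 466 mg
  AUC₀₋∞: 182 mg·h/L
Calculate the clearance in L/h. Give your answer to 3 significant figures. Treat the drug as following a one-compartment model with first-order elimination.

2.56 L/h

CL = Dose / AUC = 466 / 182 = 2.560 L/h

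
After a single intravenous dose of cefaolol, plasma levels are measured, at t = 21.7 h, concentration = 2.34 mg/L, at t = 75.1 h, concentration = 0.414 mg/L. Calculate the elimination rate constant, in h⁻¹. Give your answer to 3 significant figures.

k = ln(C₁/C₂) / (t₂ − t₁) = ln(2.34/0.414) / (75.1 − 21.7)
  = 1.732 / 53.40 = 0.03243 h⁻¹

0.0324 h⁻¹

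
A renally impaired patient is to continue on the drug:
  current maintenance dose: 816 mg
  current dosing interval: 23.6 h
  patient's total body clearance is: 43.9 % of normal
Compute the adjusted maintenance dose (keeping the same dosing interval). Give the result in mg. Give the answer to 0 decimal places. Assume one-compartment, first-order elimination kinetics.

To keep the same average steady-state level, dosing rate must scale with clearance.
CL ratio = 43.9 / 100 = 0.4390
New dose (same interval) = 816 × 0.4390 = 358.2 mg

358 mg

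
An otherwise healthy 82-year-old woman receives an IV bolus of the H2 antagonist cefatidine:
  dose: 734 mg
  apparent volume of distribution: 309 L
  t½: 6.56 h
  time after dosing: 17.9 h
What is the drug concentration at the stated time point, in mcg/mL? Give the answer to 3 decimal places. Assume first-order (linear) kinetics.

0.358 mcg/mL

C₀ = Dose / Vd = 734.0 / 309 = 2.375 mg/L
k = ln2 / t½ = 0.693147 / 6.56 = 0.1057 h⁻¹
C = C₀ · e^(−k·t) = 2.375 × e^(−0.1057 × 17.9)
  = 2.375 × 0.1508 = 0.3582 mg/L
(0.3582 mg/L = 0.3582 mcg/mL)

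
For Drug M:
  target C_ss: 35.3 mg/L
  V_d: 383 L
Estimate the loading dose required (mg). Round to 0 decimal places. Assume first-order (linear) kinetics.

13520 mg

LD = Css × Vd = 35.3 × 383 = 13520 mg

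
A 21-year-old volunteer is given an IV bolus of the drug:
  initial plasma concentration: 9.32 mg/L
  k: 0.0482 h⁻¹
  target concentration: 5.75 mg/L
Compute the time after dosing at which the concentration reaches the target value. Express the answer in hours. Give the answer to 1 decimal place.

10.0 h

t = ln(C₀ / C) / k = ln(9.320 / 5.75) / 0.04820
  = ln(1.621) / 0.04820 = 0.4830 / 0.04820 = 10.02 h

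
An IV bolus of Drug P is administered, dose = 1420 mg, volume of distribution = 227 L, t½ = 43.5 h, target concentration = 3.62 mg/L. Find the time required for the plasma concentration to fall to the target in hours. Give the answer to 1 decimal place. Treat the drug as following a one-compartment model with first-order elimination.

34.3 h

C₀ = Dose / Vd = 1420 / 227 = 6.256 mg/L
k = ln2 / t½ = 0.693147 / 43.5 = 0.01593 h⁻¹
t = ln(C₀ / C) / k = ln(6.256 / 3.62) / 0.01593
  = ln(1.728) / 0.01593 = 0.5470 / 0.01593 = 34.34 h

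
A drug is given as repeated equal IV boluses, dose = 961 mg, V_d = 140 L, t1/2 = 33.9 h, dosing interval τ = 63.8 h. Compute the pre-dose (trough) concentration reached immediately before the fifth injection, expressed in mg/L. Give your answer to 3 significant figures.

2.54 mg/L

C₀ per dose = Dose / Vd = 961 / 140 = 6.864 mg/L
k = ln2 / t½ = 0.693147 / 33.9 = 0.02045 h⁻¹
Fraction remaining after one interval: r = e^(−kτ) = e^(−0.02045 × 63.8) = 0.2713
Before dose 5, 4 doses have been given (aged 1τ, 2τ, 3τ, 4τ).
C_trough = C₀ × (r + r² + … + r^4) = C₀ × r(1−r^4)/(1−r)
        = 6.864 × 0.2713 × (1 − 0.005418) / (1 − 0.2713) = 2.542 mg/L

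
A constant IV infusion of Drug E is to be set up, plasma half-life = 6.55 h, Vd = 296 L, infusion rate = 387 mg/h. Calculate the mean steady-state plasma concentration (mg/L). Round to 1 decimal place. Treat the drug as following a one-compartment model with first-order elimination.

12.4 mg/L

k = ln2 / t½ = 0.693147 / 6.55 = 0.1058 h⁻¹
CL = k × Vd = 0.1058 × 296 = 31.32 L/h
At steady state Css = R₀ / CL = 387 / 31.32 = 12.36 mg/L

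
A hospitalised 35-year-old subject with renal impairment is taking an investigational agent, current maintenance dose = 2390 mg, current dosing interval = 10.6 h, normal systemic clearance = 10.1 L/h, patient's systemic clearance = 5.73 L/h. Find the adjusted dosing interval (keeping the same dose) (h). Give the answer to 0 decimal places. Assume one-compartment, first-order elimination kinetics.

19 h

To keep the same average steady-state level, dosing rate must scale with clearance.
CL ratio = 5.73 / 10.1 = 0.5673
New interval (same dose) = 10.6 / 0.5673 = 18.68 h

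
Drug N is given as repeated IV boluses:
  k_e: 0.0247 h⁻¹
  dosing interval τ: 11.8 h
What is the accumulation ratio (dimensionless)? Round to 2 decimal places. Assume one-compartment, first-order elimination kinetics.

3.96

e^(−kτ) = e^(−0.02470 × 11.8) = 0.7472
Accumulation ratio R = 1 / (1 − e^(−kτ)) = 1 / (1 − 0.7472) = 3.956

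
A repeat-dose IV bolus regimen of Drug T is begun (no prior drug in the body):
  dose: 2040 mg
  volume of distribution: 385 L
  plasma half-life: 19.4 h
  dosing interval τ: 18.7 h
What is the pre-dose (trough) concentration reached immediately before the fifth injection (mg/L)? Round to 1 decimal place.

C₀ per dose = Dose / Vd = 2040 / 385 = 5.299 mg/L
k = ln2 / t½ = 0.693147 / 19.4 = 0.03573 h⁻¹
Fraction remaining after one interval: r = e^(−kτ) = e^(−0.03573 × 18.7) = 0.5127
Before dose 5, 4 doses have been given (aged 1τ, 2τ, 3τ, 4τ).
C_trough = C₀ × (r + r² + … + r^4) = C₀ × r(1−r^4)/(1−r)
        = 5.299 × 0.5127 × (1 − 0.06910) / (1 − 0.5127) = 5.190 mg/L

5.2 mg/L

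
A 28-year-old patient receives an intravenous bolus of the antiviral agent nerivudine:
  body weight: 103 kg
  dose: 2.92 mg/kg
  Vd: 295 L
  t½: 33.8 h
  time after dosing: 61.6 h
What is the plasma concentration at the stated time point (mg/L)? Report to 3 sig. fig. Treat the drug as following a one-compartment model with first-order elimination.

0.288 mg/L

Total dose = 2.92 × 103 = 300.8 mg
C₀ = Dose / Vd = 300.8 / 295 = 1.020 mg/L
k = ln2 / t½ = 0.693147 / 33.8 = 0.02051 h⁻¹
C = C₀ · e^(−k·t) = 1.020 × e^(−0.02051 × 61.6)
  = 1.020 × 0.2827 = 0.2884 mg/L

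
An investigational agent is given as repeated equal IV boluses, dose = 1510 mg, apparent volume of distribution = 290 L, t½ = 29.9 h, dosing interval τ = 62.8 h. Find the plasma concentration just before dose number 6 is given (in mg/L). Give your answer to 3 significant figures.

1.58 mg/L

C₀ per dose = Dose / Vd = 1510 / 290 = 5.207 mg/L
k = ln2 / t½ = 0.693147 / 29.9 = 0.02318 h⁻¹
Fraction remaining after one interval: r = e^(−kτ) = e^(−0.02318 × 62.8) = 0.2332
Before dose 6, 5 doses have been given (aged 1τ, 2τ, 3τ, 4τ, 5τ).
C_trough = C₀ × (r + r² + … + r^5) = C₀ × r(1−r^5)/(1−r)
        = 5.207 × 0.2332 × (1 − 0.0006897) / (1 − 0.2332) = 1.582 mg/L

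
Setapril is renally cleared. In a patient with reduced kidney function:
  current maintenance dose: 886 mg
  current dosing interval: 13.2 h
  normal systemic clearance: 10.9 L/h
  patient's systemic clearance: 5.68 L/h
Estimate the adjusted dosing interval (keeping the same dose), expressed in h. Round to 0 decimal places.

To keep the same average steady-state level, dosing rate must scale with clearance.
CL ratio = 5.68 / 10.9 = 0.5211
New interval (same dose) = 13.2 / 0.5211 = 25.33 h

25 h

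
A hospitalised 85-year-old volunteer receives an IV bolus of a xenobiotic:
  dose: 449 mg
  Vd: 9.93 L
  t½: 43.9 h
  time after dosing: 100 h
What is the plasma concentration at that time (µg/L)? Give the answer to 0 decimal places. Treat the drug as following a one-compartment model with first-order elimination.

9324 µg/L

C₀ = Dose / Vd = 449.0 / 9.93 = 45.22 mg/L
k = ln2 / t½ = 0.693147 / 43.9 = 0.01579 h⁻¹
C = C₀ · e^(−k·t) = 45.22 × e^(−0.01579 × 100)
  = 45.22 × 0.2062 = 9.324 mg/L
Convert: 9.324 mg/L × 1000 = 9324 µg/L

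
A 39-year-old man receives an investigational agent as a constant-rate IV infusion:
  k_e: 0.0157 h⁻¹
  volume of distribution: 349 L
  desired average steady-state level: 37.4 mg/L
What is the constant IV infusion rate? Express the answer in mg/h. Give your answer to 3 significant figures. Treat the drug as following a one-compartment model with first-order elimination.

CL = k × Vd = 0.01570 × 349 = 5.479 L/h
At steady state, infusion rate R₀ = Css × CL = 37.4 × 5.479 = 204.9 mg/h

205 mg/h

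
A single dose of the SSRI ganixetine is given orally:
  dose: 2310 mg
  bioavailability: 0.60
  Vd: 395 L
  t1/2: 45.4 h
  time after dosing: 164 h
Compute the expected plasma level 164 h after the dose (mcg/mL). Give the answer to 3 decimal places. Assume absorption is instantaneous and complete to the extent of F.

Amount reaching circulation = F × Dose = 0.60 × 2310 = 1386 mg
C₀ = F·Dose / Vd = 1386 / 395 = 3.509 mg/L
k = ln2 / t½ = 0.693147 / 45.4 = 0.01527 h⁻¹
C = C₀ · e^(−k·t) = 3.509 × e^(−0.01527 × 164)
  = 3.509 × 0.08173 = 0.2868 mg/L
(0.2868 mg/L = 0.2868 mcg/mL)

0.287 mcg/mL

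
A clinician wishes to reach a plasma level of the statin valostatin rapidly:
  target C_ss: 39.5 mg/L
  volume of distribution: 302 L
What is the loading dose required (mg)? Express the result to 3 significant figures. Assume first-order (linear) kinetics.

LD = Css × Vd = 39.5 × 302 = 11930 mg

11900 mg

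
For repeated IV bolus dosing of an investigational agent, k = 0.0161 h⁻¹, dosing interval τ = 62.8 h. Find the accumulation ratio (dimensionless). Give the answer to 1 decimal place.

e^(−kτ) = e^(−0.01610 × 62.8) = 0.3638
Accumulation ratio R = 1 / (1 − e^(−kτ)) = 1 / (1 − 0.3638) = 1.572

1.6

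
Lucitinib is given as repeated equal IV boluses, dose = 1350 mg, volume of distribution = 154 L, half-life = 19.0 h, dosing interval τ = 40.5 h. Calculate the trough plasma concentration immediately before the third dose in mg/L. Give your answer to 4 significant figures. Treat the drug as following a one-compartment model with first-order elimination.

C₀ per dose = Dose / Vd = 1350 / 154 = 8.766 mg/L
k = ln2 / t½ = 0.693147 / 19.0 = 0.03648 h⁻¹
Fraction remaining after one interval: r = e^(−kτ) = e^(−0.03648 × 40.5) = 0.2282
Before dose 3, 2 doses have been given (aged 1τ, 2τ).
C_trough = C₀ × (r + r²) = 8.766 × (0.2282 + 0.05208) = 2.457 mg/L

2.457 mg/L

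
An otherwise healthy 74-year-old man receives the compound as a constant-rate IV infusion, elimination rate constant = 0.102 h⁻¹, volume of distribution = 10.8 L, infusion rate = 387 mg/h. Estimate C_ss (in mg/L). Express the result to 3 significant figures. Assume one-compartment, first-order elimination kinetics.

351 mg/L

CL = k × Vd = 0.1020 × 10.8 = 1.102 L/h
At steady state Css = R₀ / CL = 387 / 1.102 = 351.2 mg/L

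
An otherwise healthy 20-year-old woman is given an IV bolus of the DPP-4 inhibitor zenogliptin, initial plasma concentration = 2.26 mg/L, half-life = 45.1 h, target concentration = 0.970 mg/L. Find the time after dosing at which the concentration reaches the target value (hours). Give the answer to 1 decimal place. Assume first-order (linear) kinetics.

55.0 h

k = ln2 / t½ = 0.693147 / 45.1 = 0.01537 h⁻¹
t = ln(C₀ / C) / k = ln(2.260 / 0.970) / 0.01537
  = ln(2.330) / 0.01537 = 0.8459 / 0.01537 = 55.04 h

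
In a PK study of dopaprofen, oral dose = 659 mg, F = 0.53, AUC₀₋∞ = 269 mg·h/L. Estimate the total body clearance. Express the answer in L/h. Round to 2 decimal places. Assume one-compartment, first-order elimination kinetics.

1.30 L/h

CL = F·Dose / AUC = 0.53 × 659 / 269 = 1.298 L/h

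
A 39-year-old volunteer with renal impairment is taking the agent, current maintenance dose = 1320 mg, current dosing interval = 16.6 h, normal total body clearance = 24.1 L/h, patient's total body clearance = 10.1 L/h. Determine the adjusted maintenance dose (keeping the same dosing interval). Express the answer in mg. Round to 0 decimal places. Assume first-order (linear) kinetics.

553 mg

To keep the same average steady-state level, dosing rate must scale with clearance.
CL ratio = 10.1 / 24.1 = 0.4191
New dose (same interval) = 1320 × 0.4191 = 553.2 mg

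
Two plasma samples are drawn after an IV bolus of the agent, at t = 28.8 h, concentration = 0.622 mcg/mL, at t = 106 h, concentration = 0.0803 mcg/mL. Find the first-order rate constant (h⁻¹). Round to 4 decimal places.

k = ln(C₁/C₂) / (t₂ − t₁) = ln(0.622/0.0803) / (106 − 28.8)
  = 2.047 / 77.20 = 0.02652 h⁻¹

0.0265 h⁻¹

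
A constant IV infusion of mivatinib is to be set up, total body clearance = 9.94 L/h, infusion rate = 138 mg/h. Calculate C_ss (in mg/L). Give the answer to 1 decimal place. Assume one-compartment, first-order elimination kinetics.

13.9 mg/L

At steady state Css = R₀ / CL = 138 / 9.940 = 13.88 mg/L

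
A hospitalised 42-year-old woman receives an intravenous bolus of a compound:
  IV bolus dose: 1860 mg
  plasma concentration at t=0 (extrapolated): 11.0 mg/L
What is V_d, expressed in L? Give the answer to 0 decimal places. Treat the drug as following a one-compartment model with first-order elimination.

169 L

Vd = Dose / C₀ = 1860 / 11.0 = 169.1 L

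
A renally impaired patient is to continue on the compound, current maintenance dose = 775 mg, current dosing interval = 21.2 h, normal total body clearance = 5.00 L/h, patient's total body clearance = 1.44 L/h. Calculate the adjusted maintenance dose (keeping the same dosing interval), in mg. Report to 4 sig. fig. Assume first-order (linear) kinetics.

To keep the same average steady-state level, dosing rate must scale with clearance.
CL ratio = 1.44 / 5.00 = 0.2880
New dose (same interval) = 775 × 0.2880 = 223.2 mg

223.2 mg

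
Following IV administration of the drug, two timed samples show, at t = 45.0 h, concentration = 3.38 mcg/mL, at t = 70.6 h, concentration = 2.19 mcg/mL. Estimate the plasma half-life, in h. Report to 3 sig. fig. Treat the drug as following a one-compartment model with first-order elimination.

k = ln(C₁/C₂) / (t₂ − t₁) = ln(3.38/2.19) / (70.6 − 45.0)
  = 0.4340 / 25.60 = 0.01695 h⁻¹
t½ = ln2 / k = 0.693147 / 0.01695 = 40.89 h

40.9 h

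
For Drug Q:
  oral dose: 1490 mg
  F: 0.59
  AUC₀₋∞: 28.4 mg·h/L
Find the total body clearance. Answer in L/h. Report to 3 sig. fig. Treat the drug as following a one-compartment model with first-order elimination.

CL = F·Dose / AUC = 0.59 × 1490 / 28.4 = 30.95 L/h

31.0 L/h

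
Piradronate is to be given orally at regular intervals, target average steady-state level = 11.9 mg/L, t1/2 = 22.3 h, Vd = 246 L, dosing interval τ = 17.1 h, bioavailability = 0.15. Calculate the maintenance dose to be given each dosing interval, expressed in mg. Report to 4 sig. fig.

k = ln2 / t½ = 0.693147 / 22.3 = 0.03108 h⁻¹
CL = k × Vd = 0.03108 × 246 = 7.646 L/h
At steady state, F × (Dose/τ) = Css × CL.
Dose = Css × CL × τ / F = 11.9 × 7.646 × 17.1 / 0.15 = 10370 mg

10370 mg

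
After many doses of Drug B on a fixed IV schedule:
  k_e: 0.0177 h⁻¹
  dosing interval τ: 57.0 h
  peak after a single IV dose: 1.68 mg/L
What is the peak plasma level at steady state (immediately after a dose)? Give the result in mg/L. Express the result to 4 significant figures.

2.644 mg/L

e^(−kτ) = e^(−0.01770 × 57.0) = 0.3646
Accumulation ratio R = 1 / (1 − e^(−kτ)) = 1 / (1 − 0.3646) = 1.574
Steady-state peak = C₀ × R = 1.68 × 1.574 = 2.644 mg/L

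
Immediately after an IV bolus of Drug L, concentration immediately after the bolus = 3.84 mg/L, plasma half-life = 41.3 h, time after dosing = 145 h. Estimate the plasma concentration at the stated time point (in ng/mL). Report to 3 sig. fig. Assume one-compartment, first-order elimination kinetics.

k = ln2 / t½ = 0.693147 / 41.3 = 0.01678 h⁻¹
C = C₀ · e^(−k·t) = 3.840 × e^(−0.01678 × 145)
  = 3.840 × 0.08776 = 0.3370 mg/L
Convert: 0.3370 mg/L × 1000 = 337.0 ng/mL

337 ng/mL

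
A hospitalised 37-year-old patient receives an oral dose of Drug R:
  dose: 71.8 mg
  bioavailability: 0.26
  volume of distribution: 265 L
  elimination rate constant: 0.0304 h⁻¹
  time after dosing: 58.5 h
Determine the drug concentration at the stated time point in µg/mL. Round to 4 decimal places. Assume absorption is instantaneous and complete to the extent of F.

Amount reaching circulation = F × Dose = 0.26 × 71.80 = 18.67 mg
C₀ = F·Dose / Vd = 18.67 / 265 = 0.07045 mg/L
C = C₀ · e^(−k·t) = 0.07045 × e^(−0.03040 × 58.5)
  = 0.07045 × 0.1689 = 0.01190 mg/L
(0.01190 mg/L = 0.01190 µg/mL)

0.0119 µg/mL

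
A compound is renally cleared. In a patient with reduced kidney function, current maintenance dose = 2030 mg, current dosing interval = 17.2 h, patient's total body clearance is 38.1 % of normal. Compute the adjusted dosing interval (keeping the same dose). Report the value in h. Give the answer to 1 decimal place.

To keep the same average steady-state level, dosing rate must scale with clearance.
CL ratio = 38.1 / 100 = 0.3810
New interval (same dose) = 17.2 / 0.3810 = 45.14 h

45.1 h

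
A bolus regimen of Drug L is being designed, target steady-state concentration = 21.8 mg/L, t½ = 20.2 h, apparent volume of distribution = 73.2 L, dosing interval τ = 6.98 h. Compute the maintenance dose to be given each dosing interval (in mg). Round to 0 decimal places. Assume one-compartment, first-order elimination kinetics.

k = ln2 / t½ = 0.693147 / 20.2 = 0.03431 h⁻¹
CL = k × Vd = 0.03431 × 73.2 = 2.511 L/h
At steady state, Dose/τ = Css × CL.
Dose = Css × CL × τ = 21.8 × 2.511 × 6.98 = 382.1 mg

382 mg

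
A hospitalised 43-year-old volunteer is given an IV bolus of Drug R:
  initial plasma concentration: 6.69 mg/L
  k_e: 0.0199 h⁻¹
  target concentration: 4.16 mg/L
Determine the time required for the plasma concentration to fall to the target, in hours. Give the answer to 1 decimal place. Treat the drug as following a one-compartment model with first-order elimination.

23.9 h

t = ln(C₀ / C) / k = ln(6.690 / 4.16) / 0.01990
  = ln(1.608) / 0.01990 = 0.4750 / 0.01990 = 23.87 h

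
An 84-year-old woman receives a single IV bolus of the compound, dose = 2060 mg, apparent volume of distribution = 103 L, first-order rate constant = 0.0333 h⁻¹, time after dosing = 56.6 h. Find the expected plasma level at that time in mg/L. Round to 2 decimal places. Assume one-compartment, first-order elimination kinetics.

3.04 mg/L

C₀ = Dose / Vd = 2060 / 103 = 20.00 mg/L
C = C₀ · e^(−k·t) = 20.00 × e^(−0.03330 × 56.6)
  = 20.00 × 0.1519 = 3.038 mg/L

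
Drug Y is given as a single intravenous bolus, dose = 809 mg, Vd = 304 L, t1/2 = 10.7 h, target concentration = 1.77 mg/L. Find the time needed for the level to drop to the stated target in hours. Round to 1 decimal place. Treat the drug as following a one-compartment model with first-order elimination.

6.3 h

C₀ = Dose / Vd = 809.0 / 304 = 2.661 mg/L
k = ln2 / t½ = 0.693147 / 10.7 = 0.06478 h⁻¹
t = ln(C₀ / C) / k = ln(2.661 / 1.77) / 0.06478
  = ln(1.503) / 0.06478 = 0.4075 / 0.06478 = 6.291 h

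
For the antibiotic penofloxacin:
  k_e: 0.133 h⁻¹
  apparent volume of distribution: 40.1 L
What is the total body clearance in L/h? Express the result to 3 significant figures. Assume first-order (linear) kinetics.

CL = k × Vd = 0.133 × 40.1 = 5.333 L/h

5.33 L/h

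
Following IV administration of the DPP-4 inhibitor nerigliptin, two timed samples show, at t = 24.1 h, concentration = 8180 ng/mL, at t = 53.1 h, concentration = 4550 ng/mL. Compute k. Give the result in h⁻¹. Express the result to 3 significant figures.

0.0202 h⁻¹

k = ln(C₁/C₂) / (t₂ − t₁) = ln(8180/4550) / (53.1 − 24.1)
  = 0.5866 / 29.00 = 0.02023 h⁻¹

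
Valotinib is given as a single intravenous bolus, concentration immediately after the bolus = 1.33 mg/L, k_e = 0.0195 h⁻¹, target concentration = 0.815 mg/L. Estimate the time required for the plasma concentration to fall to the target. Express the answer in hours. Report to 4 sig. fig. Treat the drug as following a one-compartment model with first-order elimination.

t = ln(C₀ / C) / k = ln(1.330 / 0.815) / 0.01950
  = ln(1.632) / 0.01950 = 0.4898 / 0.01950 = 25.12 h

25.12 h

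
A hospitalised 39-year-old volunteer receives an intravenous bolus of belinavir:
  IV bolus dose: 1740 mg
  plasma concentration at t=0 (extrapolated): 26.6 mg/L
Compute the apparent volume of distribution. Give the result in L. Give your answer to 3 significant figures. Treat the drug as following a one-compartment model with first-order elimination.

65.4 L

Vd = Dose / C₀ = 1740 / 26.6 = 65.41 L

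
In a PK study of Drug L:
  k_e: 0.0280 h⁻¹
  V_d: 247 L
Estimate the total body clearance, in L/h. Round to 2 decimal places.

6.92 L/h

CL = k × Vd = 0.0280 × 247 = 6.916 L/h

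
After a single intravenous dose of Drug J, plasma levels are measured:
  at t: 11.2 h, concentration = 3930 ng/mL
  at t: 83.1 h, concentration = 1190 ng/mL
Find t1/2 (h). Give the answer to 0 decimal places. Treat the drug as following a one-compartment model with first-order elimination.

k = ln(C₁/C₂) / (t₂ − t₁) = ln(3930/1190) / (83.1 − 11.2)
  = 1.195 / 71.90 = 0.01662 h⁻¹
t½ = ln2 / k = 0.693147 / 0.01662 = 41.71 h

42 h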